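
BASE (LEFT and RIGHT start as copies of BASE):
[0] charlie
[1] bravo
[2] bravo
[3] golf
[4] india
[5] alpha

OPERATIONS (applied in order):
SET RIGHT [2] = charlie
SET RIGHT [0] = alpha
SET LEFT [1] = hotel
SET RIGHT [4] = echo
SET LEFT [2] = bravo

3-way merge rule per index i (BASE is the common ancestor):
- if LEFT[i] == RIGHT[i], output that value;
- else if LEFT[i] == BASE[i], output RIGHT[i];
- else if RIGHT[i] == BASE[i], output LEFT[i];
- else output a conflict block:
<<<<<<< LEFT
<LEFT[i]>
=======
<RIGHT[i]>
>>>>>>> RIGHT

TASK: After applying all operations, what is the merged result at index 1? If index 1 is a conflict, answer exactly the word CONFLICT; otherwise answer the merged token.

Final LEFT:  [charlie, hotel, bravo, golf, india, alpha]
Final RIGHT: [alpha, bravo, charlie, golf, echo, alpha]
i=0: L=charlie=BASE, R=alpha -> take RIGHT -> alpha
i=1: L=hotel, R=bravo=BASE -> take LEFT -> hotel
i=2: L=bravo=BASE, R=charlie -> take RIGHT -> charlie
i=3: L=golf R=golf -> agree -> golf
i=4: L=india=BASE, R=echo -> take RIGHT -> echo
i=5: L=alpha R=alpha -> agree -> alpha
Index 1 -> hotel

Answer: hotel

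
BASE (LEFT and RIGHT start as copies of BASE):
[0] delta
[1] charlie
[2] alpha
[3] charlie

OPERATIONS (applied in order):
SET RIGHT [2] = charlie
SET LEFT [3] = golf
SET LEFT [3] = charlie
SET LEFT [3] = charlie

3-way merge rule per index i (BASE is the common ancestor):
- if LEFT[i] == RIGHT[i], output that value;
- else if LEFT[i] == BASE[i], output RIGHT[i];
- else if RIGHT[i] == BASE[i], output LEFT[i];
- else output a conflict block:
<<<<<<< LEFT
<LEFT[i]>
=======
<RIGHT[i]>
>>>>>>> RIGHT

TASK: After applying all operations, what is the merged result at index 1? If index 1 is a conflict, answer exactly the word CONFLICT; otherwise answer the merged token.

Answer: charlie

Derivation:
Final LEFT:  [delta, charlie, alpha, charlie]
Final RIGHT: [delta, charlie, charlie, charlie]
i=0: L=delta R=delta -> agree -> delta
i=1: L=charlie R=charlie -> agree -> charlie
i=2: L=alpha=BASE, R=charlie -> take RIGHT -> charlie
i=3: L=charlie R=charlie -> agree -> charlie
Index 1 -> charlie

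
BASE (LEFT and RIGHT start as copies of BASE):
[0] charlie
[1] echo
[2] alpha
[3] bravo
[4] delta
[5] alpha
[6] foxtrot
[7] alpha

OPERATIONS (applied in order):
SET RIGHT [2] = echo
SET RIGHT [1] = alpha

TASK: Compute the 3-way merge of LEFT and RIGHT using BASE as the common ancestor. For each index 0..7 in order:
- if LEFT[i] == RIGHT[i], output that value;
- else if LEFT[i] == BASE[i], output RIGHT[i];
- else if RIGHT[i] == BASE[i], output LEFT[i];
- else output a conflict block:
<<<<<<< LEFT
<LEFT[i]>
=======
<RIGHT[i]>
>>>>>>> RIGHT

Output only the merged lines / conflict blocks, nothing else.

Answer: charlie
alpha
echo
bravo
delta
alpha
foxtrot
alpha

Derivation:
Final LEFT:  [charlie, echo, alpha, bravo, delta, alpha, foxtrot, alpha]
Final RIGHT: [charlie, alpha, echo, bravo, delta, alpha, foxtrot, alpha]
i=0: L=charlie R=charlie -> agree -> charlie
i=1: L=echo=BASE, R=alpha -> take RIGHT -> alpha
i=2: L=alpha=BASE, R=echo -> take RIGHT -> echo
i=3: L=bravo R=bravo -> agree -> bravo
i=4: L=delta R=delta -> agree -> delta
i=5: L=alpha R=alpha -> agree -> alpha
i=6: L=foxtrot R=foxtrot -> agree -> foxtrot
i=7: L=alpha R=alpha -> agree -> alpha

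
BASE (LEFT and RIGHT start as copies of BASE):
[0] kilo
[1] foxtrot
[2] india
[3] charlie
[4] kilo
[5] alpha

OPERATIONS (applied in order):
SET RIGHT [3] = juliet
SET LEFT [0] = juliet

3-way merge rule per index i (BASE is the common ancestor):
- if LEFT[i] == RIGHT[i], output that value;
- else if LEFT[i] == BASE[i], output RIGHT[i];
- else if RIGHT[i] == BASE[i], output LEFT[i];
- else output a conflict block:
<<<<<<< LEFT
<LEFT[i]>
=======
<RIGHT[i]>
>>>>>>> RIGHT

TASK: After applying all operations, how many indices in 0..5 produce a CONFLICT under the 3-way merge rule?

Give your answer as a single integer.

Final LEFT:  [juliet, foxtrot, india, charlie, kilo, alpha]
Final RIGHT: [kilo, foxtrot, india, juliet, kilo, alpha]
i=0: L=juliet, R=kilo=BASE -> take LEFT -> juliet
i=1: L=foxtrot R=foxtrot -> agree -> foxtrot
i=2: L=india R=india -> agree -> india
i=3: L=charlie=BASE, R=juliet -> take RIGHT -> juliet
i=4: L=kilo R=kilo -> agree -> kilo
i=5: L=alpha R=alpha -> agree -> alpha
Conflict count: 0

Answer: 0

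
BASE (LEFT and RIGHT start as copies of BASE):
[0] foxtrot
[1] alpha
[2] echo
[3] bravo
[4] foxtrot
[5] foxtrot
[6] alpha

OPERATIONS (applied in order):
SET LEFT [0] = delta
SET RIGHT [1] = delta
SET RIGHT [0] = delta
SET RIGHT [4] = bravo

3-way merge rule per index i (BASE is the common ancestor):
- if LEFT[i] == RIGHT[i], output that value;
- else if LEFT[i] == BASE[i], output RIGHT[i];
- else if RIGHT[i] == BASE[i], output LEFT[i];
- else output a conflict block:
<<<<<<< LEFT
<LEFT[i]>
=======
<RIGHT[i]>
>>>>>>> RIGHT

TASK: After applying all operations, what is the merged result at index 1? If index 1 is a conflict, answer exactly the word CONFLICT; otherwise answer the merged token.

Final LEFT:  [delta, alpha, echo, bravo, foxtrot, foxtrot, alpha]
Final RIGHT: [delta, delta, echo, bravo, bravo, foxtrot, alpha]
i=0: L=delta R=delta -> agree -> delta
i=1: L=alpha=BASE, R=delta -> take RIGHT -> delta
i=2: L=echo R=echo -> agree -> echo
i=3: L=bravo R=bravo -> agree -> bravo
i=4: L=foxtrot=BASE, R=bravo -> take RIGHT -> bravo
i=5: L=foxtrot R=foxtrot -> agree -> foxtrot
i=6: L=alpha R=alpha -> agree -> alpha
Index 1 -> delta

Answer: delta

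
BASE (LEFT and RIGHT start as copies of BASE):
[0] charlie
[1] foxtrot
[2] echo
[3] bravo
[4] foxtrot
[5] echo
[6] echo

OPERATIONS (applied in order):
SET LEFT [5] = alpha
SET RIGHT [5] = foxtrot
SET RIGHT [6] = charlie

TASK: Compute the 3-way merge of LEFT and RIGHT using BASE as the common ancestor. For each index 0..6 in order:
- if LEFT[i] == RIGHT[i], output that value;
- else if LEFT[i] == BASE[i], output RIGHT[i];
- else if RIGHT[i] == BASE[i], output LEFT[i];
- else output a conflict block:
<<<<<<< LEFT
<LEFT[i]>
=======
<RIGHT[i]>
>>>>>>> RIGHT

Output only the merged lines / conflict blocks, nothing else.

Final LEFT:  [charlie, foxtrot, echo, bravo, foxtrot, alpha, echo]
Final RIGHT: [charlie, foxtrot, echo, bravo, foxtrot, foxtrot, charlie]
i=0: L=charlie R=charlie -> agree -> charlie
i=1: L=foxtrot R=foxtrot -> agree -> foxtrot
i=2: L=echo R=echo -> agree -> echo
i=3: L=bravo R=bravo -> agree -> bravo
i=4: L=foxtrot R=foxtrot -> agree -> foxtrot
i=5: BASE=echo L=alpha R=foxtrot all differ -> CONFLICT
i=6: L=echo=BASE, R=charlie -> take RIGHT -> charlie

Answer: charlie
foxtrot
echo
bravo
foxtrot
<<<<<<< LEFT
alpha
=======
foxtrot
>>>>>>> RIGHT
charlie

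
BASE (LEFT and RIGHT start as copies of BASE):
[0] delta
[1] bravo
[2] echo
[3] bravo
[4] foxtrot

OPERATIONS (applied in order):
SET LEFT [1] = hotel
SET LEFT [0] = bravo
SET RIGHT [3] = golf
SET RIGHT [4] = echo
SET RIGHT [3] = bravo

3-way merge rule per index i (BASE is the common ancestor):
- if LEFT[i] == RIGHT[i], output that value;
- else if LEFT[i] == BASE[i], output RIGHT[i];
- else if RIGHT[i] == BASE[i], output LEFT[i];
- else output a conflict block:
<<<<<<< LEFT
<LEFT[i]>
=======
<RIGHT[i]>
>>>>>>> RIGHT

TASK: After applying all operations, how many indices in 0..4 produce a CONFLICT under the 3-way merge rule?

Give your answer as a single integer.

Final LEFT:  [bravo, hotel, echo, bravo, foxtrot]
Final RIGHT: [delta, bravo, echo, bravo, echo]
i=0: L=bravo, R=delta=BASE -> take LEFT -> bravo
i=1: L=hotel, R=bravo=BASE -> take LEFT -> hotel
i=2: L=echo R=echo -> agree -> echo
i=3: L=bravo R=bravo -> agree -> bravo
i=4: L=foxtrot=BASE, R=echo -> take RIGHT -> echo
Conflict count: 0

Answer: 0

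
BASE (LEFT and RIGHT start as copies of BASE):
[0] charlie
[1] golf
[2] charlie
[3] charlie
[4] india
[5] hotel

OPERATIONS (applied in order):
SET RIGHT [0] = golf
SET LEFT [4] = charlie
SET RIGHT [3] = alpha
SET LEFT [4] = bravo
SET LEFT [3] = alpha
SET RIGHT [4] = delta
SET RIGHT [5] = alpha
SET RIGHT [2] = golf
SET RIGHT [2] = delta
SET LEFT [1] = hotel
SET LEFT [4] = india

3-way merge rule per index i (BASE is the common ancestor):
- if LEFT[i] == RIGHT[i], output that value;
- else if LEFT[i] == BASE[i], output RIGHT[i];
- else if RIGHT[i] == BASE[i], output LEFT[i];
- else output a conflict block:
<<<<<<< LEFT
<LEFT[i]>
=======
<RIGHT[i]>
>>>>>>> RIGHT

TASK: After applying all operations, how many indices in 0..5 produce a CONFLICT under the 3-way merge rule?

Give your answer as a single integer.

Final LEFT:  [charlie, hotel, charlie, alpha, india, hotel]
Final RIGHT: [golf, golf, delta, alpha, delta, alpha]
i=0: L=charlie=BASE, R=golf -> take RIGHT -> golf
i=1: L=hotel, R=golf=BASE -> take LEFT -> hotel
i=2: L=charlie=BASE, R=delta -> take RIGHT -> delta
i=3: L=alpha R=alpha -> agree -> alpha
i=4: L=india=BASE, R=delta -> take RIGHT -> delta
i=5: L=hotel=BASE, R=alpha -> take RIGHT -> alpha
Conflict count: 0

Answer: 0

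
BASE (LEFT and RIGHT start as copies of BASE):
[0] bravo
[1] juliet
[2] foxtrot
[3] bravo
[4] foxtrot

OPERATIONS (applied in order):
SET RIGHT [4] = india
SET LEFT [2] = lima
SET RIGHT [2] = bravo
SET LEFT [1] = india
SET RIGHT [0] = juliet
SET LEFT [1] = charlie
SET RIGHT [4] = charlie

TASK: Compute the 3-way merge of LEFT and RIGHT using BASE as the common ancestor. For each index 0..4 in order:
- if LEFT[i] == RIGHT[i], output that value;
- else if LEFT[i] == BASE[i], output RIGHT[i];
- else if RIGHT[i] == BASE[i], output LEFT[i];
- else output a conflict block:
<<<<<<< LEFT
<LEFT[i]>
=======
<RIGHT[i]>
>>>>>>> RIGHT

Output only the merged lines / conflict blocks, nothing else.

Final LEFT:  [bravo, charlie, lima, bravo, foxtrot]
Final RIGHT: [juliet, juliet, bravo, bravo, charlie]
i=0: L=bravo=BASE, R=juliet -> take RIGHT -> juliet
i=1: L=charlie, R=juliet=BASE -> take LEFT -> charlie
i=2: BASE=foxtrot L=lima R=bravo all differ -> CONFLICT
i=3: L=bravo R=bravo -> agree -> bravo
i=4: L=foxtrot=BASE, R=charlie -> take RIGHT -> charlie

Answer: juliet
charlie
<<<<<<< LEFT
lima
=======
bravo
>>>>>>> RIGHT
bravo
charlie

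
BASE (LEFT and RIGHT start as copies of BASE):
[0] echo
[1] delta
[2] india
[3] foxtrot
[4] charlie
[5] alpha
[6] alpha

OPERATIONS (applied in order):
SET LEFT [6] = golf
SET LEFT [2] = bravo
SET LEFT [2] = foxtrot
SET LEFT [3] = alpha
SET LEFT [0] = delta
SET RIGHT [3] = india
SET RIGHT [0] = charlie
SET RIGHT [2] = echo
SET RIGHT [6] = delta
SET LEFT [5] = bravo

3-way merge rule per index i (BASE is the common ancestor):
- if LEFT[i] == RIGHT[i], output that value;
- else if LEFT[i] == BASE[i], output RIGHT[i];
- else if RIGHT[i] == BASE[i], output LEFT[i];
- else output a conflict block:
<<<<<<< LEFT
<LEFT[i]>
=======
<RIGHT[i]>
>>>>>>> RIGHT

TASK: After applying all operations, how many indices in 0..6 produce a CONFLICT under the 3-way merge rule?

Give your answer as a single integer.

Final LEFT:  [delta, delta, foxtrot, alpha, charlie, bravo, golf]
Final RIGHT: [charlie, delta, echo, india, charlie, alpha, delta]
i=0: BASE=echo L=delta R=charlie all differ -> CONFLICT
i=1: L=delta R=delta -> agree -> delta
i=2: BASE=india L=foxtrot R=echo all differ -> CONFLICT
i=3: BASE=foxtrot L=alpha R=india all differ -> CONFLICT
i=4: L=charlie R=charlie -> agree -> charlie
i=5: L=bravo, R=alpha=BASE -> take LEFT -> bravo
i=6: BASE=alpha L=golf R=delta all differ -> CONFLICT
Conflict count: 4

Answer: 4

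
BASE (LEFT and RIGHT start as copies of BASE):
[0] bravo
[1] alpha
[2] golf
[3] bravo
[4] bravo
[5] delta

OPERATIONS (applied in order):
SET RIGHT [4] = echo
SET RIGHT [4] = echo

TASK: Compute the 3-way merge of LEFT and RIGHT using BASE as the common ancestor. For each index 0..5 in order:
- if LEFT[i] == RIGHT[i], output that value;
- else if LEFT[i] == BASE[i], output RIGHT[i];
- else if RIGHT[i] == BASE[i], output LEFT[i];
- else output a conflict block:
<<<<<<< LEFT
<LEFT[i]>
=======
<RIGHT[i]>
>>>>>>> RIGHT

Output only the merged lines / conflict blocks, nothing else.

Answer: bravo
alpha
golf
bravo
echo
delta

Derivation:
Final LEFT:  [bravo, alpha, golf, bravo, bravo, delta]
Final RIGHT: [bravo, alpha, golf, bravo, echo, delta]
i=0: L=bravo R=bravo -> agree -> bravo
i=1: L=alpha R=alpha -> agree -> alpha
i=2: L=golf R=golf -> agree -> golf
i=3: L=bravo R=bravo -> agree -> bravo
i=4: L=bravo=BASE, R=echo -> take RIGHT -> echo
i=5: L=delta R=delta -> agree -> delta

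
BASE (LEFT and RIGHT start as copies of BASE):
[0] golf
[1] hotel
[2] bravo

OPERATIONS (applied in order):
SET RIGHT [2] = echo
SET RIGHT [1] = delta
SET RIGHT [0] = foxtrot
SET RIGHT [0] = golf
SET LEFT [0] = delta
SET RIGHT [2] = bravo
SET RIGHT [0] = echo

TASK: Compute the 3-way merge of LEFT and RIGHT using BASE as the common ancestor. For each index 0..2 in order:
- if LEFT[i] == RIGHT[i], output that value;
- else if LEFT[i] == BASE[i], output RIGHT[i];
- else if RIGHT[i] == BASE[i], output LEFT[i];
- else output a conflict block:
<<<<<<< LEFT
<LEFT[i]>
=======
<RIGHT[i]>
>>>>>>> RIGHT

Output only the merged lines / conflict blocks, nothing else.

Final LEFT:  [delta, hotel, bravo]
Final RIGHT: [echo, delta, bravo]
i=0: BASE=golf L=delta R=echo all differ -> CONFLICT
i=1: L=hotel=BASE, R=delta -> take RIGHT -> delta
i=2: L=bravo R=bravo -> agree -> bravo

Answer: <<<<<<< LEFT
delta
=======
echo
>>>>>>> RIGHT
delta
bravo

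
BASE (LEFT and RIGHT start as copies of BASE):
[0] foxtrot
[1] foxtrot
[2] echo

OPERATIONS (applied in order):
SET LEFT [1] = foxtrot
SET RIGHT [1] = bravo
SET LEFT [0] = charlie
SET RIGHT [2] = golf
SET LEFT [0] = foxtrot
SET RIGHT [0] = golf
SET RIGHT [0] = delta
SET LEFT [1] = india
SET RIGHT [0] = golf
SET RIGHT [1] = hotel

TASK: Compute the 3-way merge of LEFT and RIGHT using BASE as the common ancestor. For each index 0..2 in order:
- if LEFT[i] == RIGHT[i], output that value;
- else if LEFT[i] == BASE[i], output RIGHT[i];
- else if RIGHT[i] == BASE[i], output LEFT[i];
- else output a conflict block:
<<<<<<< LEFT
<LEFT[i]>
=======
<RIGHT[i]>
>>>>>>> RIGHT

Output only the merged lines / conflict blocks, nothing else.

Answer: golf
<<<<<<< LEFT
india
=======
hotel
>>>>>>> RIGHT
golf

Derivation:
Final LEFT:  [foxtrot, india, echo]
Final RIGHT: [golf, hotel, golf]
i=0: L=foxtrot=BASE, R=golf -> take RIGHT -> golf
i=1: BASE=foxtrot L=india R=hotel all differ -> CONFLICT
i=2: L=echo=BASE, R=golf -> take RIGHT -> golf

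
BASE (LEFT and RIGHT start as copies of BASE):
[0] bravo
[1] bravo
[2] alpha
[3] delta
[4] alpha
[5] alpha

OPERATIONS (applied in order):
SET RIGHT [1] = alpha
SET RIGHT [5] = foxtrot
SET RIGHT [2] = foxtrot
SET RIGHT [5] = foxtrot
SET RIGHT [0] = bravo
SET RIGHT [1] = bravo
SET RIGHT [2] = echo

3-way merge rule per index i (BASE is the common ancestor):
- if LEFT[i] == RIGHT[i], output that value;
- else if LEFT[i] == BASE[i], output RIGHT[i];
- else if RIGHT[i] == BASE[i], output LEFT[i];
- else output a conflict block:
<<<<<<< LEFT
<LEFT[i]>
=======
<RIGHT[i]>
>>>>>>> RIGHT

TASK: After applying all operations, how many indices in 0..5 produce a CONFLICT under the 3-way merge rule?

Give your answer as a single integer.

Final LEFT:  [bravo, bravo, alpha, delta, alpha, alpha]
Final RIGHT: [bravo, bravo, echo, delta, alpha, foxtrot]
i=0: L=bravo R=bravo -> agree -> bravo
i=1: L=bravo R=bravo -> agree -> bravo
i=2: L=alpha=BASE, R=echo -> take RIGHT -> echo
i=3: L=delta R=delta -> agree -> delta
i=4: L=alpha R=alpha -> agree -> alpha
i=5: L=alpha=BASE, R=foxtrot -> take RIGHT -> foxtrot
Conflict count: 0

Answer: 0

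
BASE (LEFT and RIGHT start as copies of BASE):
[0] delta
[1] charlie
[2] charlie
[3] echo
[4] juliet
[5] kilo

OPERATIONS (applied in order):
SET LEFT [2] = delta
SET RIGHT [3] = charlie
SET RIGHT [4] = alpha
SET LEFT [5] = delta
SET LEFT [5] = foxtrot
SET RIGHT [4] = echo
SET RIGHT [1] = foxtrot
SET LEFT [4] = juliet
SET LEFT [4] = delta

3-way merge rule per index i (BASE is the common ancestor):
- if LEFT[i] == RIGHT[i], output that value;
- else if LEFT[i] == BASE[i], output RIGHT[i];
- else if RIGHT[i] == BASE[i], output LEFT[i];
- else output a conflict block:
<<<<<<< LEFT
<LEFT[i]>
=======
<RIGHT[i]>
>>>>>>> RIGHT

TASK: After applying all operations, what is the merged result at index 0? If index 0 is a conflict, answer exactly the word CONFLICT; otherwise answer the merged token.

Final LEFT:  [delta, charlie, delta, echo, delta, foxtrot]
Final RIGHT: [delta, foxtrot, charlie, charlie, echo, kilo]
i=0: L=delta R=delta -> agree -> delta
i=1: L=charlie=BASE, R=foxtrot -> take RIGHT -> foxtrot
i=2: L=delta, R=charlie=BASE -> take LEFT -> delta
i=3: L=echo=BASE, R=charlie -> take RIGHT -> charlie
i=4: BASE=juliet L=delta R=echo all differ -> CONFLICT
i=5: L=foxtrot, R=kilo=BASE -> take LEFT -> foxtrot
Index 0 -> delta

Answer: delta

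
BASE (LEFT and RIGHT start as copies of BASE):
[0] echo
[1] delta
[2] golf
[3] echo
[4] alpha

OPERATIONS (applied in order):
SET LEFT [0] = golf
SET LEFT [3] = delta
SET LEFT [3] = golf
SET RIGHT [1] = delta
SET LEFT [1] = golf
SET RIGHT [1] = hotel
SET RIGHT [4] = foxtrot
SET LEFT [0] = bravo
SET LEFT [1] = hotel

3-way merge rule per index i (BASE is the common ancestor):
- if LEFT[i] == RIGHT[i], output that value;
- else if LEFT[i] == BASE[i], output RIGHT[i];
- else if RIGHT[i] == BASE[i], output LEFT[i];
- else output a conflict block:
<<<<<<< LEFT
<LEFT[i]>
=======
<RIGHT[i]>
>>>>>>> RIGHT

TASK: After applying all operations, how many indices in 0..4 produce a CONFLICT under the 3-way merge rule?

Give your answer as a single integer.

Answer: 0

Derivation:
Final LEFT:  [bravo, hotel, golf, golf, alpha]
Final RIGHT: [echo, hotel, golf, echo, foxtrot]
i=0: L=bravo, R=echo=BASE -> take LEFT -> bravo
i=1: L=hotel R=hotel -> agree -> hotel
i=2: L=golf R=golf -> agree -> golf
i=3: L=golf, R=echo=BASE -> take LEFT -> golf
i=4: L=alpha=BASE, R=foxtrot -> take RIGHT -> foxtrot
Conflict count: 0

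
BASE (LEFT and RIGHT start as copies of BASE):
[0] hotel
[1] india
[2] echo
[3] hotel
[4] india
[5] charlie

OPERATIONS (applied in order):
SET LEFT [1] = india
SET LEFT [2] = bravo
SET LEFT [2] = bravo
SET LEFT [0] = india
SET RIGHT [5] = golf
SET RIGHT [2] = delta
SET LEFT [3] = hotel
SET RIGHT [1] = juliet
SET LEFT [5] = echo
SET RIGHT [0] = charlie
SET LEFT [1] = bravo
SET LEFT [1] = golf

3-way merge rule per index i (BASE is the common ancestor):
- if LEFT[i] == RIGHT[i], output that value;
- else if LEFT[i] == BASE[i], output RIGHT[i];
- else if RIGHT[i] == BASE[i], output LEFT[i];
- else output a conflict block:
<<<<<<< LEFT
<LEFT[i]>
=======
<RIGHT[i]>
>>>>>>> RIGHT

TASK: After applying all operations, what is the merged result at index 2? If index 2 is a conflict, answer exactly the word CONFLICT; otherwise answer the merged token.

Answer: CONFLICT

Derivation:
Final LEFT:  [india, golf, bravo, hotel, india, echo]
Final RIGHT: [charlie, juliet, delta, hotel, india, golf]
i=0: BASE=hotel L=india R=charlie all differ -> CONFLICT
i=1: BASE=india L=golf R=juliet all differ -> CONFLICT
i=2: BASE=echo L=bravo R=delta all differ -> CONFLICT
i=3: L=hotel R=hotel -> agree -> hotel
i=4: L=india R=india -> agree -> india
i=5: BASE=charlie L=echo R=golf all differ -> CONFLICT
Index 2 -> CONFLICT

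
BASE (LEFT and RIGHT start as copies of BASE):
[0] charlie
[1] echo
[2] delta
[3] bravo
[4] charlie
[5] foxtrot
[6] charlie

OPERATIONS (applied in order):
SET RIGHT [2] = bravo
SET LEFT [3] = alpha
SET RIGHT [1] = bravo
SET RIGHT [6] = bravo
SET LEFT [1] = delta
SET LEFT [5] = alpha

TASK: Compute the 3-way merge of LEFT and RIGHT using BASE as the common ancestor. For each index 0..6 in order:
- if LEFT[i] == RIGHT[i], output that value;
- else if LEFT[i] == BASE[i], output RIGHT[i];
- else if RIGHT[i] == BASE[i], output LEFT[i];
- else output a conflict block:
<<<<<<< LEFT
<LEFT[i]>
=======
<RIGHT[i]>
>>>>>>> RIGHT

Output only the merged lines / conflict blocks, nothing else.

Answer: charlie
<<<<<<< LEFT
delta
=======
bravo
>>>>>>> RIGHT
bravo
alpha
charlie
alpha
bravo

Derivation:
Final LEFT:  [charlie, delta, delta, alpha, charlie, alpha, charlie]
Final RIGHT: [charlie, bravo, bravo, bravo, charlie, foxtrot, bravo]
i=0: L=charlie R=charlie -> agree -> charlie
i=1: BASE=echo L=delta R=bravo all differ -> CONFLICT
i=2: L=delta=BASE, R=bravo -> take RIGHT -> bravo
i=3: L=alpha, R=bravo=BASE -> take LEFT -> alpha
i=4: L=charlie R=charlie -> agree -> charlie
i=5: L=alpha, R=foxtrot=BASE -> take LEFT -> alpha
i=6: L=charlie=BASE, R=bravo -> take RIGHT -> bravo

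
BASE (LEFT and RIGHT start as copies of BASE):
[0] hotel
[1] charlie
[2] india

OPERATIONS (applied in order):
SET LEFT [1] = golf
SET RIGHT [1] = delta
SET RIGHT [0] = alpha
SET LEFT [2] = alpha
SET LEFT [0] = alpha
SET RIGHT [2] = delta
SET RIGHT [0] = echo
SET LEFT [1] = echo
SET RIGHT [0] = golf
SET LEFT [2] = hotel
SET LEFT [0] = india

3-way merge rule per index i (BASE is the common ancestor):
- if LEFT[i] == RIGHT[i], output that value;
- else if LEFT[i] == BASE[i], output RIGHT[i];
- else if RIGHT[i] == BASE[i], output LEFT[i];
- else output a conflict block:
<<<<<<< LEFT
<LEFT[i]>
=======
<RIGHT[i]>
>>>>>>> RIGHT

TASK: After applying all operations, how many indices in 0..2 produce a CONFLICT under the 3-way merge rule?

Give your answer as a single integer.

Answer: 3

Derivation:
Final LEFT:  [india, echo, hotel]
Final RIGHT: [golf, delta, delta]
i=0: BASE=hotel L=india R=golf all differ -> CONFLICT
i=1: BASE=charlie L=echo R=delta all differ -> CONFLICT
i=2: BASE=india L=hotel R=delta all differ -> CONFLICT
Conflict count: 3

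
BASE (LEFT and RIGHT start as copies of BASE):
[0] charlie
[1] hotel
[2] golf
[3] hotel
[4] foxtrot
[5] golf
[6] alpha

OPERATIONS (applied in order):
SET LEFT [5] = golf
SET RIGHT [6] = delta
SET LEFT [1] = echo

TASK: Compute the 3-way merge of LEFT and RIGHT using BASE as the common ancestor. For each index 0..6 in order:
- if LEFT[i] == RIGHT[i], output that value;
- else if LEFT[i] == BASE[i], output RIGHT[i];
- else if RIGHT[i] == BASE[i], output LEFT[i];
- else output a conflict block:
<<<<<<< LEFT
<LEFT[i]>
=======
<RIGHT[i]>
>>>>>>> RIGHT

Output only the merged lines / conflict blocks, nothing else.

Answer: charlie
echo
golf
hotel
foxtrot
golf
delta

Derivation:
Final LEFT:  [charlie, echo, golf, hotel, foxtrot, golf, alpha]
Final RIGHT: [charlie, hotel, golf, hotel, foxtrot, golf, delta]
i=0: L=charlie R=charlie -> agree -> charlie
i=1: L=echo, R=hotel=BASE -> take LEFT -> echo
i=2: L=golf R=golf -> agree -> golf
i=3: L=hotel R=hotel -> agree -> hotel
i=4: L=foxtrot R=foxtrot -> agree -> foxtrot
i=5: L=golf R=golf -> agree -> golf
i=6: L=alpha=BASE, R=delta -> take RIGHT -> delta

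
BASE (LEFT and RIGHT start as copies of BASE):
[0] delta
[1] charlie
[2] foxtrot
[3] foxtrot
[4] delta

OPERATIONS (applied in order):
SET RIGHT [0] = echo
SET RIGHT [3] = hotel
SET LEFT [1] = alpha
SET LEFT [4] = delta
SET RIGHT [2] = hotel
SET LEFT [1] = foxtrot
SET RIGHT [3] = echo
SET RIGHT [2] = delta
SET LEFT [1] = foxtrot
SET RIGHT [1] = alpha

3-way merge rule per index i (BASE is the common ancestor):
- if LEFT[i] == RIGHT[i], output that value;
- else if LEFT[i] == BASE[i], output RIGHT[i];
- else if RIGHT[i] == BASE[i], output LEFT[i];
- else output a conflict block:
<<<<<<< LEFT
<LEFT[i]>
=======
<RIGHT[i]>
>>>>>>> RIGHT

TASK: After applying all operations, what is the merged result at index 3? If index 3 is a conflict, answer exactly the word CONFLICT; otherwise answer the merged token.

Answer: echo

Derivation:
Final LEFT:  [delta, foxtrot, foxtrot, foxtrot, delta]
Final RIGHT: [echo, alpha, delta, echo, delta]
i=0: L=delta=BASE, R=echo -> take RIGHT -> echo
i=1: BASE=charlie L=foxtrot R=alpha all differ -> CONFLICT
i=2: L=foxtrot=BASE, R=delta -> take RIGHT -> delta
i=3: L=foxtrot=BASE, R=echo -> take RIGHT -> echo
i=4: L=delta R=delta -> agree -> delta
Index 3 -> echo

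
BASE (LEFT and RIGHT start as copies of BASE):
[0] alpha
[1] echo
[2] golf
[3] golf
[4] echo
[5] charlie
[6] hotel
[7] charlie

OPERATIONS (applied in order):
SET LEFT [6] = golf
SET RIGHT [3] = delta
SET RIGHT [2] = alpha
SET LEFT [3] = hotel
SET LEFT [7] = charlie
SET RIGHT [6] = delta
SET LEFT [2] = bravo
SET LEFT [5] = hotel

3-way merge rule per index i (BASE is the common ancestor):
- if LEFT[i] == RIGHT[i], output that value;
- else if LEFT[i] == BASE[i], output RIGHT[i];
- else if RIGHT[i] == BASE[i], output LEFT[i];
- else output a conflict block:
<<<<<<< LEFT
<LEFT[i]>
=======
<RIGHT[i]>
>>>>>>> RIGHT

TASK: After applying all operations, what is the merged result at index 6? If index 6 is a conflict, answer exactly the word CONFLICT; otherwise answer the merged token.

Final LEFT:  [alpha, echo, bravo, hotel, echo, hotel, golf, charlie]
Final RIGHT: [alpha, echo, alpha, delta, echo, charlie, delta, charlie]
i=0: L=alpha R=alpha -> agree -> alpha
i=1: L=echo R=echo -> agree -> echo
i=2: BASE=golf L=bravo R=alpha all differ -> CONFLICT
i=3: BASE=golf L=hotel R=delta all differ -> CONFLICT
i=4: L=echo R=echo -> agree -> echo
i=5: L=hotel, R=charlie=BASE -> take LEFT -> hotel
i=6: BASE=hotel L=golf R=delta all differ -> CONFLICT
i=7: L=charlie R=charlie -> agree -> charlie
Index 6 -> CONFLICT

Answer: CONFLICT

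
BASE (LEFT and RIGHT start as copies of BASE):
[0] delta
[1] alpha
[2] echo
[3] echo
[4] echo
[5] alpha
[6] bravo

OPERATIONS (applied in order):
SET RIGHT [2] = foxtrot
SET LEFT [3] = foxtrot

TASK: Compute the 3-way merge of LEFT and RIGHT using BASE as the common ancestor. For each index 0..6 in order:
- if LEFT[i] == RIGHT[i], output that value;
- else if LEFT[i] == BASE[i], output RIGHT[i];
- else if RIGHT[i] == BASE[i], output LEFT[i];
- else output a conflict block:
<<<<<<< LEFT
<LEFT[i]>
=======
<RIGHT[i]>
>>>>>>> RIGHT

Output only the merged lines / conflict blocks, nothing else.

Answer: delta
alpha
foxtrot
foxtrot
echo
alpha
bravo

Derivation:
Final LEFT:  [delta, alpha, echo, foxtrot, echo, alpha, bravo]
Final RIGHT: [delta, alpha, foxtrot, echo, echo, alpha, bravo]
i=0: L=delta R=delta -> agree -> delta
i=1: L=alpha R=alpha -> agree -> alpha
i=2: L=echo=BASE, R=foxtrot -> take RIGHT -> foxtrot
i=3: L=foxtrot, R=echo=BASE -> take LEFT -> foxtrot
i=4: L=echo R=echo -> agree -> echo
i=5: L=alpha R=alpha -> agree -> alpha
i=6: L=bravo R=bravo -> agree -> bravo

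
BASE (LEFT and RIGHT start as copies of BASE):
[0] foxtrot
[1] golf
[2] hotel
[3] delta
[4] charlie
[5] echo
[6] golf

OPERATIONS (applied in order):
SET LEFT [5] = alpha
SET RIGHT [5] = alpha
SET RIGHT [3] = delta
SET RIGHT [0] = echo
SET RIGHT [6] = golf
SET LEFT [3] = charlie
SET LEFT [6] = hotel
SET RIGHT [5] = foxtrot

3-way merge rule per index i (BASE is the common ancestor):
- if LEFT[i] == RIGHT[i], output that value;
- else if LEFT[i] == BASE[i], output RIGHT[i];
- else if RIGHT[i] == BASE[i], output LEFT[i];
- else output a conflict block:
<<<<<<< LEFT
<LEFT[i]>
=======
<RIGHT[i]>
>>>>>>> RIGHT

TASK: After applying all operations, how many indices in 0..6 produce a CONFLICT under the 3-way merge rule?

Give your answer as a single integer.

Answer: 1

Derivation:
Final LEFT:  [foxtrot, golf, hotel, charlie, charlie, alpha, hotel]
Final RIGHT: [echo, golf, hotel, delta, charlie, foxtrot, golf]
i=0: L=foxtrot=BASE, R=echo -> take RIGHT -> echo
i=1: L=golf R=golf -> agree -> golf
i=2: L=hotel R=hotel -> agree -> hotel
i=3: L=charlie, R=delta=BASE -> take LEFT -> charlie
i=4: L=charlie R=charlie -> agree -> charlie
i=5: BASE=echo L=alpha R=foxtrot all differ -> CONFLICT
i=6: L=hotel, R=golf=BASE -> take LEFT -> hotel
Conflict count: 1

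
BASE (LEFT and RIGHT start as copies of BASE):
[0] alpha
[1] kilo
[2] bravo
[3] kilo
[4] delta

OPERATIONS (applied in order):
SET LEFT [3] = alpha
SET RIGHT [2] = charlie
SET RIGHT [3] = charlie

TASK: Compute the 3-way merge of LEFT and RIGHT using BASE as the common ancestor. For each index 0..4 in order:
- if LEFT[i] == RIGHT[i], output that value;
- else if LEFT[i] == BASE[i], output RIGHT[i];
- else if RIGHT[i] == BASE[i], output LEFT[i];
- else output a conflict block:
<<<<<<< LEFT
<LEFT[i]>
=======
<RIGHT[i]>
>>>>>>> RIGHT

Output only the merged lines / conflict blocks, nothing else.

Answer: alpha
kilo
charlie
<<<<<<< LEFT
alpha
=======
charlie
>>>>>>> RIGHT
delta

Derivation:
Final LEFT:  [alpha, kilo, bravo, alpha, delta]
Final RIGHT: [alpha, kilo, charlie, charlie, delta]
i=0: L=alpha R=alpha -> agree -> alpha
i=1: L=kilo R=kilo -> agree -> kilo
i=2: L=bravo=BASE, R=charlie -> take RIGHT -> charlie
i=3: BASE=kilo L=alpha R=charlie all differ -> CONFLICT
i=4: L=delta R=delta -> agree -> delta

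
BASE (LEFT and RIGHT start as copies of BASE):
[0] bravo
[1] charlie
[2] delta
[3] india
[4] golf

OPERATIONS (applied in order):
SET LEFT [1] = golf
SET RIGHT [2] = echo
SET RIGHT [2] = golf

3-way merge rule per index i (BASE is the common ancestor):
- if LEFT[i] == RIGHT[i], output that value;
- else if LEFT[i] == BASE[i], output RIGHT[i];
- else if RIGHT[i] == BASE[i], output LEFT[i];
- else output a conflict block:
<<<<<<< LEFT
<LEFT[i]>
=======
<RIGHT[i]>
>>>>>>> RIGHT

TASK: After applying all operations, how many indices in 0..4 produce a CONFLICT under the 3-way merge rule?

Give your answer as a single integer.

Final LEFT:  [bravo, golf, delta, india, golf]
Final RIGHT: [bravo, charlie, golf, india, golf]
i=0: L=bravo R=bravo -> agree -> bravo
i=1: L=golf, R=charlie=BASE -> take LEFT -> golf
i=2: L=delta=BASE, R=golf -> take RIGHT -> golf
i=3: L=india R=india -> agree -> india
i=4: L=golf R=golf -> agree -> golf
Conflict count: 0

Answer: 0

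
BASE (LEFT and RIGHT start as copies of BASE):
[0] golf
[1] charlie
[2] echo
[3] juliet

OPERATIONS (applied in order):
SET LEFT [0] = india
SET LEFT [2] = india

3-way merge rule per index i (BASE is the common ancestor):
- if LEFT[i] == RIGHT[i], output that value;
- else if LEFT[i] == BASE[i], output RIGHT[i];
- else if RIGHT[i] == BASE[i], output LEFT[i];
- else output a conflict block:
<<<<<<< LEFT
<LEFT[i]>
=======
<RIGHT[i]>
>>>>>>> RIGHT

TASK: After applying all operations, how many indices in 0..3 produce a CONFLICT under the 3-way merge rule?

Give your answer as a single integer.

Answer: 0

Derivation:
Final LEFT:  [india, charlie, india, juliet]
Final RIGHT: [golf, charlie, echo, juliet]
i=0: L=india, R=golf=BASE -> take LEFT -> india
i=1: L=charlie R=charlie -> agree -> charlie
i=2: L=india, R=echo=BASE -> take LEFT -> india
i=3: L=juliet R=juliet -> agree -> juliet
Conflict count: 0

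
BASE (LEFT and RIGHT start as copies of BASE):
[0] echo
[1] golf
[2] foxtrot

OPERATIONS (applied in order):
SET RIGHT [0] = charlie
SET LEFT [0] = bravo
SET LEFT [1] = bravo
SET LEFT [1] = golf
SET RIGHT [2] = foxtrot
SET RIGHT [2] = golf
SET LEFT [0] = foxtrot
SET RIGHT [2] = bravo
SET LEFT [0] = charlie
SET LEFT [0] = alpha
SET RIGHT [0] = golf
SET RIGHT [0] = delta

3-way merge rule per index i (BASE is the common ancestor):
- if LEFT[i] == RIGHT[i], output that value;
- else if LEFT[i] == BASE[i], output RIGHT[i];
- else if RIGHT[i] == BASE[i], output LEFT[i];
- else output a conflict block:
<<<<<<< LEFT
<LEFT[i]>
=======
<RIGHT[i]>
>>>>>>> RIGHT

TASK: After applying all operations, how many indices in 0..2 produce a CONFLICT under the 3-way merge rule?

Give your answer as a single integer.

Answer: 1

Derivation:
Final LEFT:  [alpha, golf, foxtrot]
Final RIGHT: [delta, golf, bravo]
i=0: BASE=echo L=alpha R=delta all differ -> CONFLICT
i=1: L=golf R=golf -> agree -> golf
i=2: L=foxtrot=BASE, R=bravo -> take RIGHT -> bravo
Conflict count: 1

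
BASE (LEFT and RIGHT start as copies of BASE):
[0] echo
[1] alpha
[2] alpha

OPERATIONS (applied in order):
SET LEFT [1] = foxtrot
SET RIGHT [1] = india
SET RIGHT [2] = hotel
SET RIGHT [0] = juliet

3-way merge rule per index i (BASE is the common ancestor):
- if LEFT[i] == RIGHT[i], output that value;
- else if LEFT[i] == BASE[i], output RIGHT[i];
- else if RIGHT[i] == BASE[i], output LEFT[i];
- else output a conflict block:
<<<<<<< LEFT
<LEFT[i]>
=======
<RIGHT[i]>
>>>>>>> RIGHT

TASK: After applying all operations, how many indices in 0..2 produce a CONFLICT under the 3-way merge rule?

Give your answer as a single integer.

Answer: 1

Derivation:
Final LEFT:  [echo, foxtrot, alpha]
Final RIGHT: [juliet, india, hotel]
i=0: L=echo=BASE, R=juliet -> take RIGHT -> juliet
i=1: BASE=alpha L=foxtrot R=india all differ -> CONFLICT
i=2: L=alpha=BASE, R=hotel -> take RIGHT -> hotel
Conflict count: 1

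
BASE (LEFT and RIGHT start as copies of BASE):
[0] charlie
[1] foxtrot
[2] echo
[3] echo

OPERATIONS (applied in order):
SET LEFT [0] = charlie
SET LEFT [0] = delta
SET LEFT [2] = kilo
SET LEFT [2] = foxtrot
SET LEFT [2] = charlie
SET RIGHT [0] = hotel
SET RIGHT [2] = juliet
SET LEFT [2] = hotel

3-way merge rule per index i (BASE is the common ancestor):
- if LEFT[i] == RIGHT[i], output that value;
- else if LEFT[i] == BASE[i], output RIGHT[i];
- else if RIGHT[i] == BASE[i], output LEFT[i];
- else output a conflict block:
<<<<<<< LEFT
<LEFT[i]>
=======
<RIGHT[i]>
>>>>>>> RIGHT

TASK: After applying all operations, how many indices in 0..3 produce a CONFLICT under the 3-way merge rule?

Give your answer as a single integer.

Final LEFT:  [delta, foxtrot, hotel, echo]
Final RIGHT: [hotel, foxtrot, juliet, echo]
i=0: BASE=charlie L=delta R=hotel all differ -> CONFLICT
i=1: L=foxtrot R=foxtrot -> agree -> foxtrot
i=2: BASE=echo L=hotel R=juliet all differ -> CONFLICT
i=3: L=echo R=echo -> agree -> echo
Conflict count: 2

Answer: 2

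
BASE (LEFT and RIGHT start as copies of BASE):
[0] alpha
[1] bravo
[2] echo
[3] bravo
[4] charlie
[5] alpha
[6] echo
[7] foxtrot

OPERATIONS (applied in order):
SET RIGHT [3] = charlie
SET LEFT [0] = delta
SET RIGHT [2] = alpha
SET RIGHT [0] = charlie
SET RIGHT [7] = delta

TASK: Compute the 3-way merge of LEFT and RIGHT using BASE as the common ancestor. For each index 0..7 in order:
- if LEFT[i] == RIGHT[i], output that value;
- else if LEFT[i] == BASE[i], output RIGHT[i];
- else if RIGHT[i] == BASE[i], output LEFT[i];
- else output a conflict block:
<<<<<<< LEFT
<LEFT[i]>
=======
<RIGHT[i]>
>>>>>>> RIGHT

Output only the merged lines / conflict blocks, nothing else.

Answer: <<<<<<< LEFT
delta
=======
charlie
>>>>>>> RIGHT
bravo
alpha
charlie
charlie
alpha
echo
delta

Derivation:
Final LEFT:  [delta, bravo, echo, bravo, charlie, alpha, echo, foxtrot]
Final RIGHT: [charlie, bravo, alpha, charlie, charlie, alpha, echo, delta]
i=0: BASE=alpha L=delta R=charlie all differ -> CONFLICT
i=1: L=bravo R=bravo -> agree -> bravo
i=2: L=echo=BASE, R=alpha -> take RIGHT -> alpha
i=3: L=bravo=BASE, R=charlie -> take RIGHT -> charlie
i=4: L=charlie R=charlie -> agree -> charlie
i=5: L=alpha R=alpha -> agree -> alpha
i=6: L=echo R=echo -> agree -> echo
i=7: L=foxtrot=BASE, R=delta -> take RIGHT -> delta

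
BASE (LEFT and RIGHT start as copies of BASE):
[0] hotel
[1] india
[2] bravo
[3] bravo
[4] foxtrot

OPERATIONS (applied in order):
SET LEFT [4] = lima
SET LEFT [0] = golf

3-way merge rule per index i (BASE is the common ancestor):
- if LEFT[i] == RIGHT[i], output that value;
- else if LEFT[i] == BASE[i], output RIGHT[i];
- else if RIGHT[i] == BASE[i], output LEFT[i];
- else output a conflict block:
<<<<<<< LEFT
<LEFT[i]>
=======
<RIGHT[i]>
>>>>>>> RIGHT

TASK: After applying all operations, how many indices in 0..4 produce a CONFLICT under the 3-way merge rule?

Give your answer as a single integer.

Answer: 0

Derivation:
Final LEFT:  [golf, india, bravo, bravo, lima]
Final RIGHT: [hotel, india, bravo, bravo, foxtrot]
i=0: L=golf, R=hotel=BASE -> take LEFT -> golf
i=1: L=india R=india -> agree -> india
i=2: L=bravo R=bravo -> agree -> bravo
i=3: L=bravo R=bravo -> agree -> bravo
i=4: L=lima, R=foxtrot=BASE -> take LEFT -> lima
Conflict count: 0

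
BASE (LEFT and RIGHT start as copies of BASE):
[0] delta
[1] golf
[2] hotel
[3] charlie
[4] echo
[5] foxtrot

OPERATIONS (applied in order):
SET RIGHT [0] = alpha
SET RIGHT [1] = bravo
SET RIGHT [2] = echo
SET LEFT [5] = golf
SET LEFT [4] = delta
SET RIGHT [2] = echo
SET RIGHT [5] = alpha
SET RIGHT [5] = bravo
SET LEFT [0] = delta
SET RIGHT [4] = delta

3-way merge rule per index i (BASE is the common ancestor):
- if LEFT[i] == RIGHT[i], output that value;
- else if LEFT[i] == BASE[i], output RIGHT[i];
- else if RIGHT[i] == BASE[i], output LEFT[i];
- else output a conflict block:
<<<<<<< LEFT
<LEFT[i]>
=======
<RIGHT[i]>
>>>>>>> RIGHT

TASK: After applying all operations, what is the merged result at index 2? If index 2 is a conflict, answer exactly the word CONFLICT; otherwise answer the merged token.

Answer: echo

Derivation:
Final LEFT:  [delta, golf, hotel, charlie, delta, golf]
Final RIGHT: [alpha, bravo, echo, charlie, delta, bravo]
i=0: L=delta=BASE, R=alpha -> take RIGHT -> alpha
i=1: L=golf=BASE, R=bravo -> take RIGHT -> bravo
i=2: L=hotel=BASE, R=echo -> take RIGHT -> echo
i=3: L=charlie R=charlie -> agree -> charlie
i=4: L=delta R=delta -> agree -> delta
i=5: BASE=foxtrot L=golf R=bravo all differ -> CONFLICT
Index 2 -> echo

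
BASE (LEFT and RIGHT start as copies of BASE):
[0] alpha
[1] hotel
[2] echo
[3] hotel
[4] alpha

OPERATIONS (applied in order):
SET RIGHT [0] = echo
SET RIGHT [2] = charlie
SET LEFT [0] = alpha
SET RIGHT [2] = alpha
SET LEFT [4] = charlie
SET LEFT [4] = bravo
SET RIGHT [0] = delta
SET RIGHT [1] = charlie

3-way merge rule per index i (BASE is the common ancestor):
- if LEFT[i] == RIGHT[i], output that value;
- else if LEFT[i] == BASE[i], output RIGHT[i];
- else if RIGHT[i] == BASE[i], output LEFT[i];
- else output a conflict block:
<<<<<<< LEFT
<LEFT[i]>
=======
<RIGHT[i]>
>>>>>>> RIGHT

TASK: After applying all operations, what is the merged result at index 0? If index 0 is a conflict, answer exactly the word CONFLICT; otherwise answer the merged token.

Answer: delta

Derivation:
Final LEFT:  [alpha, hotel, echo, hotel, bravo]
Final RIGHT: [delta, charlie, alpha, hotel, alpha]
i=0: L=alpha=BASE, R=delta -> take RIGHT -> delta
i=1: L=hotel=BASE, R=charlie -> take RIGHT -> charlie
i=2: L=echo=BASE, R=alpha -> take RIGHT -> alpha
i=3: L=hotel R=hotel -> agree -> hotel
i=4: L=bravo, R=alpha=BASE -> take LEFT -> bravo
Index 0 -> delta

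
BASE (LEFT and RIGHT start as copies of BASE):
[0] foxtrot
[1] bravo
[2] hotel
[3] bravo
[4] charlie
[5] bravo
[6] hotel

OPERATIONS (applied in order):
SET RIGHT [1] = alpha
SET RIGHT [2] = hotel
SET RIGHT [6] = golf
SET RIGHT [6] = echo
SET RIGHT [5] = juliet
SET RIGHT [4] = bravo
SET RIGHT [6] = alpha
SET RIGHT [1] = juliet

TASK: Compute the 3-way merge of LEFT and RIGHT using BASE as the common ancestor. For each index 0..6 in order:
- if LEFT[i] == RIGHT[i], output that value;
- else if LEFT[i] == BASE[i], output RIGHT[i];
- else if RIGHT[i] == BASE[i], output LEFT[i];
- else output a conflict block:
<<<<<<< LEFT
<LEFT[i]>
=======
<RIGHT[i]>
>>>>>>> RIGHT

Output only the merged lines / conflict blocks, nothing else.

Answer: foxtrot
juliet
hotel
bravo
bravo
juliet
alpha

Derivation:
Final LEFT:  [foxtrot, bravo, hotel, bravo, charlie, bravo, hotel]
Final RIGHT: [foxtrot, juliet, hotel, bravo, bravo, juliet, alpha]
i=0: L=foxtrot R=foxtrot -> agree -> foxtrot
i=1: L=bravo=BASE, R=juliet -> take RIGHT -> juliet
i=2: L=hotel R=hotel -> agree -> hotel
i=3: L=bravo R=bravo -> agree -> bravo
i=4: L=charlie=BASE, R=bravo -> take RIGHT -> bravo
i=5: L=bravo=BASE, R=juliet -> take RIGHT -> juliet
i=6: L=hotel=BASE, R=alpha -> take RIGHT -> alpha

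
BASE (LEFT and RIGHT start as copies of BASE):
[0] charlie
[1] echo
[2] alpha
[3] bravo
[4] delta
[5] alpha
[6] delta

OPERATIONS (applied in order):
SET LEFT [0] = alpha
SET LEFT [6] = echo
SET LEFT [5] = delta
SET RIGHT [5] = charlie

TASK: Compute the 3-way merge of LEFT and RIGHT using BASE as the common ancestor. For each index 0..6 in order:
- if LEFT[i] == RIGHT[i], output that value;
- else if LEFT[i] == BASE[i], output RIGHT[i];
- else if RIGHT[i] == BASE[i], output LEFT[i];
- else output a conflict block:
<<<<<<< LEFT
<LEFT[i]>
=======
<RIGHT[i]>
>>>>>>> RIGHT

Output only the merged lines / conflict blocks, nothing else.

Final LEFT:  [alpha, echo, alpha, bravo, delta, delta, echo]
Final RIGHT: [charlie, echo, alpha, bravo, delta, charlie, delta]
i=0: L=alpha, R=charlie=BASE -> take LEFT -> alpha
i=1: L=echo R=echo -> agree -> echo
i=2: L=alpha R=alpha -> agree -> alpha
i=3: L=bravo R=bravo -> agree -> bravo
i=4: L=delta R=delta -> agree -> delta
i=5: BASE=alpha L=delta R=charlie all differ -> CONFLICT
i=6: L=echo, R=delta=BASE -> take LEFT -> echo

Answer: alpha
echo
alpha
bravo
delta
<<<<<<< LEFT
delta
=======
charlie
>>>>>>> RIGHT
echo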